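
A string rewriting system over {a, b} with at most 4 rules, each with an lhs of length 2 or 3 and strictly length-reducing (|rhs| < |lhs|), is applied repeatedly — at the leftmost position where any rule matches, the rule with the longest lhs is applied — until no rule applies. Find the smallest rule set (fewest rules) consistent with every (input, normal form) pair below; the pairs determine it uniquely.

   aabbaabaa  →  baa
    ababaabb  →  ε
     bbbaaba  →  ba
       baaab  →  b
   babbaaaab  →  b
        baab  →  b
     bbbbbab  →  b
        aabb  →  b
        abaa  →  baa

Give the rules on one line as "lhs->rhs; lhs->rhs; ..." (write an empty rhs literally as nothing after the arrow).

ab->b; bb->b; bbb->

  | aabbaabaa => abbaabaa => bbaabaa => baabaa => babaa => bbaa => baa
  | ababaabb => babaabb => bbaabb => baabb => babb => bbb => ε
  | bbbaaba => aaba => aba => ba
  | baaab => baab => bab => bb => b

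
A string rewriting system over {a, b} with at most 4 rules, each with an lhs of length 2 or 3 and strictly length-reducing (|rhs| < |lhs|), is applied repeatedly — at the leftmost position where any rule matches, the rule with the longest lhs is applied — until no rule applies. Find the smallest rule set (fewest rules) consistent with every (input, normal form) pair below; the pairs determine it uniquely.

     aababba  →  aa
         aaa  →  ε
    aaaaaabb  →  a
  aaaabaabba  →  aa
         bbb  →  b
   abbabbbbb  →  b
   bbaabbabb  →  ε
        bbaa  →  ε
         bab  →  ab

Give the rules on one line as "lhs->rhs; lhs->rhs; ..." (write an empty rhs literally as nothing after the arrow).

  | aababba => aaabba => bba => aa
  | aaa => ε
  | aaaaaabb => aaabb => bb => a
  | aaaabaabba => abaabba => aaabba => bba => aa

aaa->; ba->a; bb->a; bbb->b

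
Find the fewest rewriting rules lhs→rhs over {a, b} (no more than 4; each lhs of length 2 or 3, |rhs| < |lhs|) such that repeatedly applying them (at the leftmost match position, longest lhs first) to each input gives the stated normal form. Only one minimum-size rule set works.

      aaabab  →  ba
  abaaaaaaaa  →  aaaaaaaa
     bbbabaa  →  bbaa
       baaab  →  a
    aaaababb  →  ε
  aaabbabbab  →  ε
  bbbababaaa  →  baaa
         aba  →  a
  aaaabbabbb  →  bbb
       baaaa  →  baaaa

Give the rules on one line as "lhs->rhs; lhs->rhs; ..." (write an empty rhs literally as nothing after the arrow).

  | aaabab => abaab => aab => ba
  | abaaaaaaaa => aaaaaaaa
  | bbbabaa => bbaa
  | baaab => baba => a

aab->ba; ab->; bab->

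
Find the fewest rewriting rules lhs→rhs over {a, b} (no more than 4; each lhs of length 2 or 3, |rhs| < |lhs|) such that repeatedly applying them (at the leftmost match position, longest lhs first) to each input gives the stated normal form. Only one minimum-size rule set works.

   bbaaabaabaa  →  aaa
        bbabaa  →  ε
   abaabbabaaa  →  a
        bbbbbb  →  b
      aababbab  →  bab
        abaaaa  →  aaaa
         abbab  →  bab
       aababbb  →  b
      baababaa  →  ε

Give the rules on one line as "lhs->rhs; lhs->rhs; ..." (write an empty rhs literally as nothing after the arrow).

aba->a; abb->bb; baa->; bb->b

  | bbaaabaabaa => baaabaabaa => abaabaa => aabaa => aaa
  | bbabaa => babaa => baa => ε
  | abaabbabaaa => aabbabaaa => abbabaaa => bbabaaa => babaaa => baaa => a
  | bbbbbb => bbbbb => bbbb => bbb => bb => b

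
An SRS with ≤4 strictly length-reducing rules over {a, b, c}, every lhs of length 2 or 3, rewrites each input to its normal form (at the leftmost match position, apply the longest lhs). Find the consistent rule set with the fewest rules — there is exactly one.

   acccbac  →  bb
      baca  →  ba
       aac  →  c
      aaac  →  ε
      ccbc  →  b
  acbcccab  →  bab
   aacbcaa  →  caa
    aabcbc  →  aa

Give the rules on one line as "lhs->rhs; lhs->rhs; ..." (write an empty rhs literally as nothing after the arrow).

  | acccbac => ccbac => bbac => bb
  | baca => ba
  | aac => c
  | aaac => ac => ε

aac->c; ac->; bc->; cc->b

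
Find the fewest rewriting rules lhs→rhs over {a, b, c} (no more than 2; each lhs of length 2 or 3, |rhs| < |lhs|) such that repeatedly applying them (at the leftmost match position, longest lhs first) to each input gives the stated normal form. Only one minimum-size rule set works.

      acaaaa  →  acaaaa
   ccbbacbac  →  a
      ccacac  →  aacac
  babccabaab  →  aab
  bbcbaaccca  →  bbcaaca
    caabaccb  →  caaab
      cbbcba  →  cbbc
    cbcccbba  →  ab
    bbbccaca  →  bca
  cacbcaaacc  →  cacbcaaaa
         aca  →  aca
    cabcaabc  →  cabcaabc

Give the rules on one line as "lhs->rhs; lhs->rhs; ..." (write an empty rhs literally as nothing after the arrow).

ba->; cc->a

  | acaaaa
  | ccbbacbac => abbacbac => abcbac => abcc => aba => a
  | ccacac => aacac
  | babccabaab => bccabaab => baabaab => abaab => aab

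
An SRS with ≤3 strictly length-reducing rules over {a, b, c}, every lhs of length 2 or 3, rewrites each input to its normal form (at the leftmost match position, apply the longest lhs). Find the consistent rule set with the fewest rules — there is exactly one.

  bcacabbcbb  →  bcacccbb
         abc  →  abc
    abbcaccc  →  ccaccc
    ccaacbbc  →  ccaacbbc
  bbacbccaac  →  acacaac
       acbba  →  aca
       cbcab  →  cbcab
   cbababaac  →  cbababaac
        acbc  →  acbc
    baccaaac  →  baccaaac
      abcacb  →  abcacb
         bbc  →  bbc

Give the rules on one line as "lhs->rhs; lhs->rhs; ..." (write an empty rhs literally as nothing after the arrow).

  | bcacabbcbb => bcacccbb
  | abc
  | abbcaccc => ccaccc
  | ccaacbbc

abb->c; bba->a; bcc->ac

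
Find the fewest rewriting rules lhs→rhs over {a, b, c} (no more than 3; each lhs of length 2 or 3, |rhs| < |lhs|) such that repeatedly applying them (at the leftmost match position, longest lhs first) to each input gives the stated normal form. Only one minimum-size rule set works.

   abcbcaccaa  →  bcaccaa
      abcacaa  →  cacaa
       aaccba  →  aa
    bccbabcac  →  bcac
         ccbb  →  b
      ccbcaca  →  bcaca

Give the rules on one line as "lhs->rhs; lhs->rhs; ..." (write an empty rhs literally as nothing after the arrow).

ab->; bb->b; cb->b

  | abcbcaccaa => cbcaccaa => bcaccaa
  | abcacaa => cacaa
  | aaccba => aacba => aaba => aa
  | bccbabcac => bcbabcac => bbabcac => babcac => bcac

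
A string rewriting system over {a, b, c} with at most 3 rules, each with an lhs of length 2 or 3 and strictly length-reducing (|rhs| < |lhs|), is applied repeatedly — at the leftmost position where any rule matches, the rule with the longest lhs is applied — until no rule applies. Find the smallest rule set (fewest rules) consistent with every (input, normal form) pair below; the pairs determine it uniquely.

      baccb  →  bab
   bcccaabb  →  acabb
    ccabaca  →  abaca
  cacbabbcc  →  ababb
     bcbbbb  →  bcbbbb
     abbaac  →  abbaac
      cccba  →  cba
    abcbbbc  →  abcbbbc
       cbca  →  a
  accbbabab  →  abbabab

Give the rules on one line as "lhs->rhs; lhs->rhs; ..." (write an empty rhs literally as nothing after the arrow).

  | baccb => bab
  | bcccaabb => bcaabb => acabb
  | ccabaca => abaca
  | cacbabbcc => ababbcc => ababb

bca->ac; cac->a; cc->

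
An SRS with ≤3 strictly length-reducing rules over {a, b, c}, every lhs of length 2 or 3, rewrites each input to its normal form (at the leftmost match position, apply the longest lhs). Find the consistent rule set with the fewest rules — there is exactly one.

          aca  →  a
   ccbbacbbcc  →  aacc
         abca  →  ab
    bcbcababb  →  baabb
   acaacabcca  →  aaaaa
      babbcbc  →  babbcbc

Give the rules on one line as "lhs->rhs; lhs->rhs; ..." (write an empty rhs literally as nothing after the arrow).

  | aca => a
  | ccbbacbbcc => caacbbcc => acbbcc => aacc
  | abca => ab
  | bcbcababb => bcbbabb => baabb

bcc->aa; ca->; cbb->a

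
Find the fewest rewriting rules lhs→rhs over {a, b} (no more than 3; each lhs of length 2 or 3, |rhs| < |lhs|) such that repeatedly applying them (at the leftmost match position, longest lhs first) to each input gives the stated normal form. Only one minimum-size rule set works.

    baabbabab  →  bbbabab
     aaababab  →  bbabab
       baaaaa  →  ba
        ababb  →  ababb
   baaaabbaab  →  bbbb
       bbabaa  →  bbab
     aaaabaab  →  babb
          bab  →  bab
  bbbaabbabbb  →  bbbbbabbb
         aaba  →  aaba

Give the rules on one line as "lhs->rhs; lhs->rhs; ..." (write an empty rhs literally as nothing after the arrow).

aaa->b; baa->b

  | baabbabab => bbbabab
  | aaababab => bbabab
  | baaaaa => baaa => ba
  | ababb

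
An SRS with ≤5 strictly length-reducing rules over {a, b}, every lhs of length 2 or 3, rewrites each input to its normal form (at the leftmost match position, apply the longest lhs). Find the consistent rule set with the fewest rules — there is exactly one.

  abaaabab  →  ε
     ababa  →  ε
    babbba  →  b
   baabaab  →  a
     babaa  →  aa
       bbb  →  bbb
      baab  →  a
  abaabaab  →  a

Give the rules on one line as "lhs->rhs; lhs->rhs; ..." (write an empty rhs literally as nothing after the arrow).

  | abaaabab => aaaabab => aabab => bab => ε
  | ababa => aaba => ba => ε
  | babbba => bba => b
  | baabaab => abaab => aaab => ab => a

aab->b; ab->a; ba->; bab->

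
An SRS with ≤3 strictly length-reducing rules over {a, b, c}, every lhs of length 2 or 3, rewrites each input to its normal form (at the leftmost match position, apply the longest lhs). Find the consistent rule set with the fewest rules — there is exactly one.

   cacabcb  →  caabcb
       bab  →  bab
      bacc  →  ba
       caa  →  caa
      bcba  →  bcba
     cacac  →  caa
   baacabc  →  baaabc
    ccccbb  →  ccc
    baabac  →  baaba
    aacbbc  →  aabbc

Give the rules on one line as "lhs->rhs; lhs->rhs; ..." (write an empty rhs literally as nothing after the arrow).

ac->a; cbb->

  | cacabcb => caabcb
  | bab
  | bacc => bac => ba
  | caa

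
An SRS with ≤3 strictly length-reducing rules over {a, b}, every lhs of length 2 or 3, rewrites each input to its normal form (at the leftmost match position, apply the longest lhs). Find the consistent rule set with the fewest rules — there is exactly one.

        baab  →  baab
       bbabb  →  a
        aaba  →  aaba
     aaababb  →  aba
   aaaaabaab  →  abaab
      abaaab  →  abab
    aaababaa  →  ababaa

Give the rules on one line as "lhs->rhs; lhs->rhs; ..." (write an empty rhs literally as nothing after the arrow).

  | baab
  | bbabb => abb => a
  | aaba
  | aaababb => ababb => aba

aaa->a; bb->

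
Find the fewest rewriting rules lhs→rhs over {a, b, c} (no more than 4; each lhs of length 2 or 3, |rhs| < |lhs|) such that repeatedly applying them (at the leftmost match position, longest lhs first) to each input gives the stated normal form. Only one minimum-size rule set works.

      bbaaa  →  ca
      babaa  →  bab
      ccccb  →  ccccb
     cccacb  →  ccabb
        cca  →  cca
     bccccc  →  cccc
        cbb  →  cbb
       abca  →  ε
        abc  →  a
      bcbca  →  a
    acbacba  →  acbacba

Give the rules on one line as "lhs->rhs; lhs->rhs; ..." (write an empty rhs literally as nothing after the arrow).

aa->; bba->ca; bc->; cac->ab

  | bbaaa => caaa => ca
  | babaa => bab
  | ccccb
  | cccacb => ccabb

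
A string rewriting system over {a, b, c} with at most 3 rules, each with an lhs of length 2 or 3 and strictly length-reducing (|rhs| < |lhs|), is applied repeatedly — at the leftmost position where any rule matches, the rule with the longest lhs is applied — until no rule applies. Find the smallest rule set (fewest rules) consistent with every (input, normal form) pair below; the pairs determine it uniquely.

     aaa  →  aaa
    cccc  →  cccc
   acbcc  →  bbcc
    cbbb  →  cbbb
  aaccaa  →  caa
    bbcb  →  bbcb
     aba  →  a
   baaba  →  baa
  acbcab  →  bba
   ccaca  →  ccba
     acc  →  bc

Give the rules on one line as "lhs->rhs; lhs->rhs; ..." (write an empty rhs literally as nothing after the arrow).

ab->; ac->b; cab->a

  | aaa
  | cccc
  | acbcc => bbcc
  | cbbb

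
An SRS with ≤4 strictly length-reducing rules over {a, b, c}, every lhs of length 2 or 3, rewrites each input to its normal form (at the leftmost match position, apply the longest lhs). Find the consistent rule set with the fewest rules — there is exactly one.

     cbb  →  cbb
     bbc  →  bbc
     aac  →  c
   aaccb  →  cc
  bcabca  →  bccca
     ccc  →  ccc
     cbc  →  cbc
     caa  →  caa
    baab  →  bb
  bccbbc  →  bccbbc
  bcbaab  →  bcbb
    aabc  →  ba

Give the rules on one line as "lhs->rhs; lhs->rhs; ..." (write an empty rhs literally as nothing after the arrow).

ab->c; ac->b; acc->ba

  | cbb
  | bbc
  | aac => ab => c
  | aaccb => abab => cab => cc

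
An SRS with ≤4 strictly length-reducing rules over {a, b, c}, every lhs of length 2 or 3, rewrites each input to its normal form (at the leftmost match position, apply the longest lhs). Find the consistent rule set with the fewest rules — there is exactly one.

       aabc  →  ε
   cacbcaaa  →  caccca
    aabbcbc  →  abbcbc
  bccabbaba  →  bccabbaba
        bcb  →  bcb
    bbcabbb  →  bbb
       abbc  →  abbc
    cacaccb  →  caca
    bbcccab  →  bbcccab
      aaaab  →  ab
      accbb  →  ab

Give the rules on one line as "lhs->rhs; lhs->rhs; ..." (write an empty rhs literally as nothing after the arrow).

  | aabc => abc => ε
  | cacbcaaa => cacccaa => caccca
  | aabbcbc => abbcbc
  | bccabbaba

aa->a; abc->; bca->cc; ccb->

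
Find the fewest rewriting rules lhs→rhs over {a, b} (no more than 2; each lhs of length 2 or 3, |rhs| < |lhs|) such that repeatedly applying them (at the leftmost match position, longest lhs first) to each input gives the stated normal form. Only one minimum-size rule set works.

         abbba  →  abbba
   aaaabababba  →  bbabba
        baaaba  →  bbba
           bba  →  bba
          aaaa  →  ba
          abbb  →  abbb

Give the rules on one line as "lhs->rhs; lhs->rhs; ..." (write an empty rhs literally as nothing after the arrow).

aaa->b; aba->

  | abbba
  | aaaabababba => babababba => bbabba
  | baaaba => bbba
  | bba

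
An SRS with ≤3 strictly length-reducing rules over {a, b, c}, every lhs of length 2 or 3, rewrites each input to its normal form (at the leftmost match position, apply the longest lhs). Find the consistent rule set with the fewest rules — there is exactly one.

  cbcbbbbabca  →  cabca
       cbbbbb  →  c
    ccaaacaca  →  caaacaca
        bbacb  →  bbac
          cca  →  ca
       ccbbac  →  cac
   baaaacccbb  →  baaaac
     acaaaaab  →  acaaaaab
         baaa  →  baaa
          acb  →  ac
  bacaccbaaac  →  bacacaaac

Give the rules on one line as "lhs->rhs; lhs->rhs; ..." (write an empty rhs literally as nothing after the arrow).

  | cbcbbbbabca => ccbbbbabca => cbbbbabca => cbbbabca => cbbabca => cbabca => cabca
  | cbbbbb => cbbbb => cbbb => cbb => cb => c
  | ccaaacaca => caaacaca
  | bbacb => bbac

cb->c; cc->c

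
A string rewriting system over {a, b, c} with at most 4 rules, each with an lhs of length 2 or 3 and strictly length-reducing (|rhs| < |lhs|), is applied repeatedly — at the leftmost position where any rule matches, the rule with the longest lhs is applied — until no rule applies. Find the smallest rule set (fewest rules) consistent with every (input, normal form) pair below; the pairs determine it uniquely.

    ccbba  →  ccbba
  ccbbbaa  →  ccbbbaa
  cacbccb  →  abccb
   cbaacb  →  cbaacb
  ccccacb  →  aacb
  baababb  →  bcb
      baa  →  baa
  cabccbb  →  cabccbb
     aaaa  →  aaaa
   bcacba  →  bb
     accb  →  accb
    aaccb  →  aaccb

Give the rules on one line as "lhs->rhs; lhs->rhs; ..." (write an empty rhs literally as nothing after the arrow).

  | ccbba
  | ccbbbaa
  | cacbccb => abccb
  | cbaacb

aba->b; abb->c; cac->a; ccc->ca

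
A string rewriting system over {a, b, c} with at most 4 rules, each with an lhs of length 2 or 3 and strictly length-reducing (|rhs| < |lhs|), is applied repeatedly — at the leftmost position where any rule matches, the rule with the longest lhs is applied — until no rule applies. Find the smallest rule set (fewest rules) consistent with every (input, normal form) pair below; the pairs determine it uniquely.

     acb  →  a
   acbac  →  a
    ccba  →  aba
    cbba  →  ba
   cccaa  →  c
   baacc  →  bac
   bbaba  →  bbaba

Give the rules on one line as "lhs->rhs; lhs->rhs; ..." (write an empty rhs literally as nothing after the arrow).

  | acb => a
  | acbac => aac => cc => a
  | ccba => aba
  | cbba => ba

aa->c; cb->; cc->a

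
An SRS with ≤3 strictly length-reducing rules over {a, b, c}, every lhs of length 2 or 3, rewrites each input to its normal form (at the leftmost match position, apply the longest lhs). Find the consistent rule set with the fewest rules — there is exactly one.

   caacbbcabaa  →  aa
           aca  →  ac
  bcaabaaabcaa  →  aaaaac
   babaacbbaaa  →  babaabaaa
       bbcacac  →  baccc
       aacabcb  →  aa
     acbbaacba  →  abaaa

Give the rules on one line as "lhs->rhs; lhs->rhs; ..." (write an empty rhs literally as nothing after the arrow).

  | caacbbcabaa => cacbbcabaa => ccbbcabaa => cbcabaa => cabaa => cbaa => aa
  | aca => ac
  | bcaabaaabcaa => acabaaabcaa => acbaaabcaa => aaaabcaa => aaaaaca => aaaaac
  | babaacbbaaa => babaabaaa

bca->ac; ca->c; cb->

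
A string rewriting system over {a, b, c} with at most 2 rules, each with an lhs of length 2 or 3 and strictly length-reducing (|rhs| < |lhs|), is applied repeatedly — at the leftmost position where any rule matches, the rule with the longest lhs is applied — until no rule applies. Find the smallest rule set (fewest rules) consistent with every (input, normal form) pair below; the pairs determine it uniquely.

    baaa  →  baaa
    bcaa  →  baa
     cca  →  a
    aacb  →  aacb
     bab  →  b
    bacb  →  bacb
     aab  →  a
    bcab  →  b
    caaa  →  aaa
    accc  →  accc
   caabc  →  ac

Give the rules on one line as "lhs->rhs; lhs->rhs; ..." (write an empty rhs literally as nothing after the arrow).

  | baaa
  | bcaa => baa
  | cca => ca => a
  | aacb

ab->; ca->a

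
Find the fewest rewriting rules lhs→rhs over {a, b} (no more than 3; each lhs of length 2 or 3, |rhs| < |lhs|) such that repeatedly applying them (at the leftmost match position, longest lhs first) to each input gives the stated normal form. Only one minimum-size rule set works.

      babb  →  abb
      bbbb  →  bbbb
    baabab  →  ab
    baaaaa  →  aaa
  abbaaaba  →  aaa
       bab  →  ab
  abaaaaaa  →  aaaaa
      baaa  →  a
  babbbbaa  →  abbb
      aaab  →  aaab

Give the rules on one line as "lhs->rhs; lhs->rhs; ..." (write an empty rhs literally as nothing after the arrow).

  | babb => abb
  | bbbb
  | baabab => bab => ab
  | baaaaa => aaa

ba->a; baa->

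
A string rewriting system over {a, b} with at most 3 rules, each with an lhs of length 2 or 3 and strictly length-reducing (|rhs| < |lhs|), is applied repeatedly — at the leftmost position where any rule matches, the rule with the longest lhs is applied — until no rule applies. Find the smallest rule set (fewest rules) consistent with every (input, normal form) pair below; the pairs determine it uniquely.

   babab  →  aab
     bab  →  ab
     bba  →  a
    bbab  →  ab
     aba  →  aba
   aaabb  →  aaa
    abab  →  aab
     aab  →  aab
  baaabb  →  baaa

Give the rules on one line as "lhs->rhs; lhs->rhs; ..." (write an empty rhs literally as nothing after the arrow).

bab->ab; bb->

  | babab => abab => aab
  | bab => ab
  | bba => a
  | bbab => ab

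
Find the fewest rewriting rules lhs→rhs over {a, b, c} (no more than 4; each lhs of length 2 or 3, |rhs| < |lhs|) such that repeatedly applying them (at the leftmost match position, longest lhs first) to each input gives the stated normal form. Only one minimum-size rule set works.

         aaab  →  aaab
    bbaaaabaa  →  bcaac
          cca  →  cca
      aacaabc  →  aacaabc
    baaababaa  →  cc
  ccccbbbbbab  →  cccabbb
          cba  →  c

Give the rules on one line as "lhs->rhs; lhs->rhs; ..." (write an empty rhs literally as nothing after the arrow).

ba->; baa->c; cac->cc; cbb->a

  | aaab
  | bbaaaabaa => bcaabaa => bcaac
  | cca
  | aacaabc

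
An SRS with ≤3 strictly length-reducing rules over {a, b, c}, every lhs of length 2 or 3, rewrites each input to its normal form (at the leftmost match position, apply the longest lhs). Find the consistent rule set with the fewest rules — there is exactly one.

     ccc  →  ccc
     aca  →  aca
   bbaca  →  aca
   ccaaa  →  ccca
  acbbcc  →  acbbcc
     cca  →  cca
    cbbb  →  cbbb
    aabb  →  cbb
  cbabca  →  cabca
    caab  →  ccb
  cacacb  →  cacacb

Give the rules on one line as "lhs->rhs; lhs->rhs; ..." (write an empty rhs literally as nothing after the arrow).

aa->c; ba->a

  | ccc
  | aca
  | bbaca => baca => aca
  | ccaaa => ccca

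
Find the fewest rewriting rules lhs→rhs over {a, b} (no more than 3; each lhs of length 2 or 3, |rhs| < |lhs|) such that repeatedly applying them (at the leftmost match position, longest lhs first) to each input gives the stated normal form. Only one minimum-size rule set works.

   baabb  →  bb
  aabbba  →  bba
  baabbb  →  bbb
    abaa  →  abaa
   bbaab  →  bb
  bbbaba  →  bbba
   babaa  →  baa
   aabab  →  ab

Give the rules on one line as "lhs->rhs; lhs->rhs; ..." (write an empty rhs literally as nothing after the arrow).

  | baabb => bb
  | aabbba => bba
  | baabbb => bbb
  | abaa

aab->; bab->b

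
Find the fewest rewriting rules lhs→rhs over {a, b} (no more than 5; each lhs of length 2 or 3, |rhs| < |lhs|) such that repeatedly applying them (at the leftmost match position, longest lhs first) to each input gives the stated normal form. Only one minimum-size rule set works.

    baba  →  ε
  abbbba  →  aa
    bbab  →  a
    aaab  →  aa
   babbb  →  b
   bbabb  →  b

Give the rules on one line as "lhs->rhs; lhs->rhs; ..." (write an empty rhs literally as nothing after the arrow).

aab->a; ab->b; ba->; bb->a

  | baba => ba => ε
  | abbbba => bbbba => abba => bba => aa
  | bbab => aab => a
  | aaab => aa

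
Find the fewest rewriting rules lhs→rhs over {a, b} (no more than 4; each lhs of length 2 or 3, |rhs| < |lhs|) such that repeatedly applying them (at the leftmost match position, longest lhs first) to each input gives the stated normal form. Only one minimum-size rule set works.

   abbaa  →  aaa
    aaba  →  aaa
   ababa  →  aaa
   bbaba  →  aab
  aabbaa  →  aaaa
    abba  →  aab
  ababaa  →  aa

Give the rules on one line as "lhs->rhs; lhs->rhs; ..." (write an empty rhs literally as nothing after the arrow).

ba->a; baa->; bba->ab

  | abbaa => aaba => aaa
  | aaba => aaa
  | ababa => aaba => aaa
  | bbaba => abba => aab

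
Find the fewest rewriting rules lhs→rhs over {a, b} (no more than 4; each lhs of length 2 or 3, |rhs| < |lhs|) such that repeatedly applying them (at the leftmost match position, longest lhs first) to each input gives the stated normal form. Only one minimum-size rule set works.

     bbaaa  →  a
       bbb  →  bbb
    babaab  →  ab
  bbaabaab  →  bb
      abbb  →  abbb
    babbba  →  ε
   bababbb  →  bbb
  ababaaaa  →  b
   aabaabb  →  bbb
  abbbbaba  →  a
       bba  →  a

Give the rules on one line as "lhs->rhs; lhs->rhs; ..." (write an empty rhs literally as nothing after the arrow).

  | bbaaa => baaa => aaa => ba => a
  | bbb
  | babaab => abaab => ab
  | bbaabaab => baabaab => aabaab => bbaab => baab => aab => bb

aa->b; aba->; ba->a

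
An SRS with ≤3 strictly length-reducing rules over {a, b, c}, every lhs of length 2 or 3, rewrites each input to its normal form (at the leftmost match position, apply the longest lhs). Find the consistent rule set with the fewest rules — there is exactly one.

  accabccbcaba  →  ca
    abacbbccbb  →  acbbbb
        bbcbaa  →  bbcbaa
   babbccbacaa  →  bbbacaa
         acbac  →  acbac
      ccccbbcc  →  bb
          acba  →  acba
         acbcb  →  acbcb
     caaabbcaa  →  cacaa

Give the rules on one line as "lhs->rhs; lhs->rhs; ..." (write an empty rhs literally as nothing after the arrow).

  | accabccbcaba => aabccbcaba => accbcaba => abcaba => caba => ca
  | abacbbccbb => acbbccbb => acbbbb
  | bbcbaa
  | babbccbacaa => bbccbacaa => bbbacaa

ab->; cc->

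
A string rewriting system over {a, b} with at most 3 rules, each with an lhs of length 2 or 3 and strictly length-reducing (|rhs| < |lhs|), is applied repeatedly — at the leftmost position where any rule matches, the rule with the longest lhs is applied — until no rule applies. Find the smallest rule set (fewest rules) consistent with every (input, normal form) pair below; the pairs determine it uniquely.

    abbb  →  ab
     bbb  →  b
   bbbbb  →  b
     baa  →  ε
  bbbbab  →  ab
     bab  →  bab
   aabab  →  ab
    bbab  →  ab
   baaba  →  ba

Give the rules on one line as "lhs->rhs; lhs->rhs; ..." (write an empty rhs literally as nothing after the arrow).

  | abbb => ab
  | bbb => b
  | bbbbb => bbb => b
  | baa => bb => ε

aa->b; bb->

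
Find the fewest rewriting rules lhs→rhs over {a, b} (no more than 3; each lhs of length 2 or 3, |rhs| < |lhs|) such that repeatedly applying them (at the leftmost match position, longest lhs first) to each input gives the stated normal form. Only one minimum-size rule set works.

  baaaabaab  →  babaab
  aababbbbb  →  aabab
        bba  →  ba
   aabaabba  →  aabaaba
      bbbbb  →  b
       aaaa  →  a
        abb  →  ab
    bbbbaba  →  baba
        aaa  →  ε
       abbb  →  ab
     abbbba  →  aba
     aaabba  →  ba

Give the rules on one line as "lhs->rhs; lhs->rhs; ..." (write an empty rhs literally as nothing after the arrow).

  | baaaabaab => babaab
  | aababbbbb => aababbbb => aababbb => aababb => aabab
  | bba => ba
  | aabaabba => aabaaba

aaa->; bb->b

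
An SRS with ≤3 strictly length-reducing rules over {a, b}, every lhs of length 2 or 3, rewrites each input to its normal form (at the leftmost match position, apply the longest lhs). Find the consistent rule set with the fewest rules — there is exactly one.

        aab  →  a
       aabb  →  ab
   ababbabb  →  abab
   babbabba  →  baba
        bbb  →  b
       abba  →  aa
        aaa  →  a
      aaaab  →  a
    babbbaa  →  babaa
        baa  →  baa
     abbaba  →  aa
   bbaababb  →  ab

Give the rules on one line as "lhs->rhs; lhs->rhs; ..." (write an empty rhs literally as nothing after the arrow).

aaa->a; aab->a; bb->

  | aab => a
  | aabb => ab
  | ababbabb => abaabb => abab
  | babbabba => baabba => baba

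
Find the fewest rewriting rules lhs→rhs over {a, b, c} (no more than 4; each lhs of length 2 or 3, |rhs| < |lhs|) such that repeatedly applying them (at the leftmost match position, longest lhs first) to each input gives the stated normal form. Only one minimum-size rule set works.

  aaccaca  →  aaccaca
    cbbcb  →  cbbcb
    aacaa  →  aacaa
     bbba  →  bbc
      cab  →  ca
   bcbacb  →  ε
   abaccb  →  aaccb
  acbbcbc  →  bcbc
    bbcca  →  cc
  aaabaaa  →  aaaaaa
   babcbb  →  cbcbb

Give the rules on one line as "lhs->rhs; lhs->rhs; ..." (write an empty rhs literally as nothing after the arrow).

ab->a; acb->; ba->c; bcc->ab

  | aaccaca
  | cbbcb
  | aacaa
  | bbba => bbc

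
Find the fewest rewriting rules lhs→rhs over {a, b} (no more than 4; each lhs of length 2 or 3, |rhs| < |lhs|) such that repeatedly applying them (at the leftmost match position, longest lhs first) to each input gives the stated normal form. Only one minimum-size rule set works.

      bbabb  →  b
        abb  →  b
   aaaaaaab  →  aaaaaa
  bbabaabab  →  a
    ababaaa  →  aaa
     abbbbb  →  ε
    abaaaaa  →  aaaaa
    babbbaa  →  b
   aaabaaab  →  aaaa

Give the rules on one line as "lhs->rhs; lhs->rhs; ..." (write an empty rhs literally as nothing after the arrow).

  | bbabb => abb => b
  | abb => b
  | aaaaaaab => aaaaaa
  | bbabaabab => abaabab => aabab => aab => a

ab->; baa->b; bb->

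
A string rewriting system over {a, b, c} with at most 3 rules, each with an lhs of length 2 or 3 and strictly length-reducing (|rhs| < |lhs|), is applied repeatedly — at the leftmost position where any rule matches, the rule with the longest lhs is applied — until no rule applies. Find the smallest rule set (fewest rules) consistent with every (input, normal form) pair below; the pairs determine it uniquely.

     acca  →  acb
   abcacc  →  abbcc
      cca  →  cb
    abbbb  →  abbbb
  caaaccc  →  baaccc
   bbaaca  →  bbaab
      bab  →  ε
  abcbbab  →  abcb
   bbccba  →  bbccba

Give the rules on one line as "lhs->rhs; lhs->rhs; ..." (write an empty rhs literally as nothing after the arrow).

bab->; ca->b

  | acca => acb
  | abcacc => abbcc
  | cca => cb
  | abbbb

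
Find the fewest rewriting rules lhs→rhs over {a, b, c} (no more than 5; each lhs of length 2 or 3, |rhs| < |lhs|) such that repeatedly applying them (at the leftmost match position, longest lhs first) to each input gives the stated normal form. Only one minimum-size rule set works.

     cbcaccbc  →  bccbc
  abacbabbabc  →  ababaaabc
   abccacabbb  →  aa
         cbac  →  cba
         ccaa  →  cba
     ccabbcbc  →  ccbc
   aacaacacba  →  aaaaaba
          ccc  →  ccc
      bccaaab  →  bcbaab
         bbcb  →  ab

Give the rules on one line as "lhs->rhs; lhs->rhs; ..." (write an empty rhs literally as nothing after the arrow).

ac->a; bb->a; bbb->; ca->b

  | cbcaccbc => cbbccbc => caccbc => bccbc
  | abacbabbabc => abababbabc => ababaaabc
  | abccacabbb => abcbcabbb => abcbbbbb => abcbb => abca => abb => aa
  | cbac => cba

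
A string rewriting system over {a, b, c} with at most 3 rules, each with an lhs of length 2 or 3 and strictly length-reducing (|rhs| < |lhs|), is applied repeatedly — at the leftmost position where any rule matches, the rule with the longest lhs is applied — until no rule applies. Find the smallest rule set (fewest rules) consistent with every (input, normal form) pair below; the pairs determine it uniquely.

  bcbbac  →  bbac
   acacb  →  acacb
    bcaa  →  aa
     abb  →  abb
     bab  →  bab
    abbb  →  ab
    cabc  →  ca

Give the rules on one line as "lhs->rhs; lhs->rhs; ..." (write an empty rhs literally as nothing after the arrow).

  | bcbbac => bbac
  | acacb
  | bcaa => aa
  | abb

bbb->b; bc->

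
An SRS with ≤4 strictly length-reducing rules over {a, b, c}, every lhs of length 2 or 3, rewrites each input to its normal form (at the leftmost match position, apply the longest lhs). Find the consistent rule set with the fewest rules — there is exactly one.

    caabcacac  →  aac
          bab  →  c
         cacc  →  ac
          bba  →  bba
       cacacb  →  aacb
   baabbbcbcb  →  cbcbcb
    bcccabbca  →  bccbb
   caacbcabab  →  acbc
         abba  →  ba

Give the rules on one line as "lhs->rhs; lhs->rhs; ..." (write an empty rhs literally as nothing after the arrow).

ab->; bab->c; ca->; cac->a

  | caabcacac => abcacac => cacac => aac
  | bab => c
  | cacc => ac
  | bba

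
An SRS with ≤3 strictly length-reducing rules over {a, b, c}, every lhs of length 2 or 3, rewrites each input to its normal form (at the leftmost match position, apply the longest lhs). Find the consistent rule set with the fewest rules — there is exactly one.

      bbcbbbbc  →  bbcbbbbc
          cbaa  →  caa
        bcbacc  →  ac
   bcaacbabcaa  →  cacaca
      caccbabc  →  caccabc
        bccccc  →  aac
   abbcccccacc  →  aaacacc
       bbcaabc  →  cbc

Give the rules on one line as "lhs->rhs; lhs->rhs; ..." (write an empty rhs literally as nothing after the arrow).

  | bbcbbbbc
  | cbaa => caa
  | bcbacc => bcacc => ccc => ac
  | bcaacbabcaa => cacbabcaa => cacabcaa => cacaca

ba->a; bca->c; ccc->ac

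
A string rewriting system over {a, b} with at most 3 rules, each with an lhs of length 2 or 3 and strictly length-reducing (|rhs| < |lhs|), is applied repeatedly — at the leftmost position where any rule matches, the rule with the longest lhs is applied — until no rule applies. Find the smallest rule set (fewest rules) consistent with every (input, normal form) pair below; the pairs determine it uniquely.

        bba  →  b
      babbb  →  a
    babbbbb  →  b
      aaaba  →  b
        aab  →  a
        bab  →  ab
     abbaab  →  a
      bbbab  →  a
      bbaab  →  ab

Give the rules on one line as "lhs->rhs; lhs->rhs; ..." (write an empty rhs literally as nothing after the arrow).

  | bba => aa => b
  | babbb => abbb => aab => bb => a
  | babbbbb => abbbbb => aabbb => bbbb => abb => aa => b
  | aaaba => baba => aba => aa => b

aa->b; ba->a; bb->a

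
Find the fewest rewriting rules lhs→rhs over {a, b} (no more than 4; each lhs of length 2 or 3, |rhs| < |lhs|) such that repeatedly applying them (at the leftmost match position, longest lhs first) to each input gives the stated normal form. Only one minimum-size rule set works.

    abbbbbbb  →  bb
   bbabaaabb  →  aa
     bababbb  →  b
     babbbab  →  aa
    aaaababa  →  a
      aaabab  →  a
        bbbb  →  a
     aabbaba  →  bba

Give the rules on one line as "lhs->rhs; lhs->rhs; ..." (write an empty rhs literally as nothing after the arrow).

ab->a; aba->b; abb->b; bbb->a

  | abbbbbbb => bbbbbb => abbb => bb
  | bbabaaabb => bbbaabb => aaabb => aab => aa
  | bababbb => bbbbb => abb => b
  | babbbab => bbbab => aab => aa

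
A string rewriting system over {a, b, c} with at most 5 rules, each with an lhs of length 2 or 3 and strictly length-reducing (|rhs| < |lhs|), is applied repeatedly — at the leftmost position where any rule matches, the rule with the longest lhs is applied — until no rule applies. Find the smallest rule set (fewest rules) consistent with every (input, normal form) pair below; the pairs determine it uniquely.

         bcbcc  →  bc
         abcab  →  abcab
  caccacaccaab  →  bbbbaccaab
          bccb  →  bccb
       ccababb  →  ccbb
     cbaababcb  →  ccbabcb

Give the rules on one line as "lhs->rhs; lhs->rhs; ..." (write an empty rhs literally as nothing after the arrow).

  | bcbcc => bc
  | abcab
  | caccacaccaab => bbcacaccaab => bbbbaccaab
  | bccb

aba->; baa->c; cac->bb; cbc->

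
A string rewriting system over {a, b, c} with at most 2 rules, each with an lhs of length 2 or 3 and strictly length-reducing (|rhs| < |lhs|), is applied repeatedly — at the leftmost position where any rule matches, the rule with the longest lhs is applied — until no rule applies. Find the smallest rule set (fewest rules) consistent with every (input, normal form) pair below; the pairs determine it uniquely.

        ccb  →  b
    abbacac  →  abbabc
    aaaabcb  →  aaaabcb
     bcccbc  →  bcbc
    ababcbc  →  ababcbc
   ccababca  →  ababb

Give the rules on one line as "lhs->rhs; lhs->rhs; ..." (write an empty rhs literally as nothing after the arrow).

  | ccb => b
  | abbacac => abbabc
  | aaaabcb
  | bcccbc => bcbc

ca->b; cc->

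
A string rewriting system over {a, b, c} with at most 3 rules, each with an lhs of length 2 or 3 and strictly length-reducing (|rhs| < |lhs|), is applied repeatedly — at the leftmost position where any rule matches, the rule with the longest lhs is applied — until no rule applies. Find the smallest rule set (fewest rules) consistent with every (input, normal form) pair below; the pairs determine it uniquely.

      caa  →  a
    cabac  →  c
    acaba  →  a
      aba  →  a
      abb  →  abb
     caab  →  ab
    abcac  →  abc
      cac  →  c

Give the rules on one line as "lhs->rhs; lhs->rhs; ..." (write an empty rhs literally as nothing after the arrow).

ba->; ca->

  | caa => a
  | cabac => bac => c
  | acaba => aba => a
  | aba => a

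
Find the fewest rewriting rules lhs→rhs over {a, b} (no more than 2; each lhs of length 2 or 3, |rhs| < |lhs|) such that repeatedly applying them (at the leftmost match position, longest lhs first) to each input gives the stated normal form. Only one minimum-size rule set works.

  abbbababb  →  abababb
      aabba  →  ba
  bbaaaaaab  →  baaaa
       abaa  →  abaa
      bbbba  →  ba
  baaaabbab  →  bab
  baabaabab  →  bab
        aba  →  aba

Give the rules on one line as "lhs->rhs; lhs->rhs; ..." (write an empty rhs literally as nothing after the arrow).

  | abbbababb => abbababb => abababb
  | aabba => ba
  | bbaaaaaab => baaaaaab => baaaa
  | abaa

aab->; bba->ba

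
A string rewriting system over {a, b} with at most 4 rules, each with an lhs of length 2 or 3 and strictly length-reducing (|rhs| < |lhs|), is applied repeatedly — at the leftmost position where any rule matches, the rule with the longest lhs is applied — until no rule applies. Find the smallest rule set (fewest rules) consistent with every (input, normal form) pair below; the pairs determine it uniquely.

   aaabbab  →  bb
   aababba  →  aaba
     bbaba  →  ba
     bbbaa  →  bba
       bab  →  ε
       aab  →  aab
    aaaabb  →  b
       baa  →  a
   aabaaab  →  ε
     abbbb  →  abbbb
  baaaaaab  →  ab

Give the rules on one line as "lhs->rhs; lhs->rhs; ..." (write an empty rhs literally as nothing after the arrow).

  | aaabbab => bbbab => bb
  | aababba => aaba
  | bbaba => ba
  | bbbaa => bba

aaa->b; baa->a; bab->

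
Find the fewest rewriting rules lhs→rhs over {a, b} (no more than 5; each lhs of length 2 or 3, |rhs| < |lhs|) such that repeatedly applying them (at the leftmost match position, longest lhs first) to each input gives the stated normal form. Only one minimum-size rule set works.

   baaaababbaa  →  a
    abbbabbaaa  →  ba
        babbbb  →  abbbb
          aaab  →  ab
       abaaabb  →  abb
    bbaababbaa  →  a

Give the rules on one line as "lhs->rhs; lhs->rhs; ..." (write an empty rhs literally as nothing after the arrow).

aa->a; aba->ba; bab->ab; bba->

  | baaaababbaa => baaababbaa => baababbaa => bababbaa => ababbaa => babbaa => abbaa => aa => a
  | abbbabbaaa => abbbaaa => abaa => baa => ba
  | babbbb => abbbb
  | aaab => aab => ab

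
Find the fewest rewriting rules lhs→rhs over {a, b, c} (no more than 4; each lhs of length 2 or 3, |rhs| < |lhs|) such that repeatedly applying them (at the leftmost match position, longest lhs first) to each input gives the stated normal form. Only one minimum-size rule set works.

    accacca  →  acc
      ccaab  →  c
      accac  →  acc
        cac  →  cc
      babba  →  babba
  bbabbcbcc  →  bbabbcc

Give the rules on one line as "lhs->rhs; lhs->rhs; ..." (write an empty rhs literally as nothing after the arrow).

  | accacca => acccca => accca => acca => acc
  | ccaab => ccab => ccb => c
  | accac => accc => acc
  | cac => cc

ca->c; cb->; ccc->cc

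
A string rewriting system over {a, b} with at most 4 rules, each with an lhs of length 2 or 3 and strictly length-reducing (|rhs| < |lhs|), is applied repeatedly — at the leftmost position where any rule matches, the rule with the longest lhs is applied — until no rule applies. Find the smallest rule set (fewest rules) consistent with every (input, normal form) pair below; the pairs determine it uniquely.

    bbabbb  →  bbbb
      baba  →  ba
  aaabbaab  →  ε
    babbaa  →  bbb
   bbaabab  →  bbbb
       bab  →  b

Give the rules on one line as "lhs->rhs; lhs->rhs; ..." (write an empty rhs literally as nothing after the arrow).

aab->; ab->; baa->bb

  | bbabbb => bbbb
  | baba => ba
  | aaabbaab => abaab => aab => ε
  | babbaa => bbaa => bbb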